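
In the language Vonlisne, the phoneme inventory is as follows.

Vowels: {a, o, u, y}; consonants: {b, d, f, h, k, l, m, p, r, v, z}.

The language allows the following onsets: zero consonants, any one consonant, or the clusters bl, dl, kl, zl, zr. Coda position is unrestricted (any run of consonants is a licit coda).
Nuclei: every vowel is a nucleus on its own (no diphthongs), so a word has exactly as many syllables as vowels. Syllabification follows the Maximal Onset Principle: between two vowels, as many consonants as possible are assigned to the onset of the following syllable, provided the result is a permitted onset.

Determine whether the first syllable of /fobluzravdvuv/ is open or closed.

open

Nuclei (vowels): o, u, a, u → 4 syllables.
/o…u/ gap (V1→V2): /bl/ is a licit onset in full, so it all attaches to the next syllable.
/u…a/ gap (V2→V3): cluster /zr/ — /zr/ is itself a permitted onset, so the whole cluster goes right; preceding coda = ∅.
/a…u/ gap (V3→V4): /vdv/ splits as /vd/ + /v/ (/v/ is the longest suffix that is a licit onset).
Syllabification: fo.blu.zravd.vuv.
Syllable 1 is /fo/; it ends in its nucleus with no coda, so it is open.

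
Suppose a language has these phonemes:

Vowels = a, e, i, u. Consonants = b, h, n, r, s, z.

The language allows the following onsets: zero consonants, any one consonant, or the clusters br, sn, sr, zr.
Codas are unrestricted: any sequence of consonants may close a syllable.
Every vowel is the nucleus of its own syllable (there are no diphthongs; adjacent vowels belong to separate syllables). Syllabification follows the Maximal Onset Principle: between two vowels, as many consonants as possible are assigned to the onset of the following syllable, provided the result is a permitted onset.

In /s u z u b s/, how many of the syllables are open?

Nuclei (vowels): u, u → 2 syllables.
Between /u/ (V1) and /u/ (V2): /z/ is a single consonant, so it becomes the next onset.
So the parse is su.zubs.
Classifying each syllable: /su/ (open), /zubs/ (closed).
Open syllables: 1.

1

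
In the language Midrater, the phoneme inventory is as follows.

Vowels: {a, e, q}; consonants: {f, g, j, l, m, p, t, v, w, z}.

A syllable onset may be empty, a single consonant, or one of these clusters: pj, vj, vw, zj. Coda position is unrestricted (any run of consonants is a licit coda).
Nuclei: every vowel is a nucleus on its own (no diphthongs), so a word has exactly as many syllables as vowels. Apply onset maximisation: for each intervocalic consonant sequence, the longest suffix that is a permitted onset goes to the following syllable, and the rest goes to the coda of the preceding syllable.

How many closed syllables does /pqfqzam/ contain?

1

The vowels are q, q, a — 3 nuclei, so 3 syllables.
Between /q/ (V1) and /q/ (V2): just /f/ — single C goes to the following onset.
Between /q/ (V2) and /a/ (V3): just /z/ — single C goes to the following onset.
Result: pq.fq.zam.
Classifying each syllable: /pq/ (open), /fq/ (open), /zam/ (closed).
Closed syllables: 1.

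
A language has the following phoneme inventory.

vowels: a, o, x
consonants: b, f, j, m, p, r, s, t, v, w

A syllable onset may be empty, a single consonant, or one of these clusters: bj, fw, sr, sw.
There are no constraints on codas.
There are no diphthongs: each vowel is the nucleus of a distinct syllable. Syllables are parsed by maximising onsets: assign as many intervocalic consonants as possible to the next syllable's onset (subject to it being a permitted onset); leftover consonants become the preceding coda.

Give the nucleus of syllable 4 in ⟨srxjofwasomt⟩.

The vowels are x, o, a, o — 4 nuclei, so 4 syllables.
The fourth nucleus (vowel 4 from the left) is /o/.

o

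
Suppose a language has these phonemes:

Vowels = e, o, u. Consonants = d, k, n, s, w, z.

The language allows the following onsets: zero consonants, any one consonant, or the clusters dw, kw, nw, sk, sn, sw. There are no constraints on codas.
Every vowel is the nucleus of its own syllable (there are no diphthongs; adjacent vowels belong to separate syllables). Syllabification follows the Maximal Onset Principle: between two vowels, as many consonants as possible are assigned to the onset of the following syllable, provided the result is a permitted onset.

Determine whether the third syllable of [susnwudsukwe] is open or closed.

Vowels present: u, u, u, e; each is a nucleus, giving 4 syllables.
V1 /u/ – V2 /u/: /snw/ splits as /s/ + /nw/ (/nw/ is the longest suffix that is a licit onset).
V2 /u/ – V3 /u/: cluster /ds/ — the longest permitted-onset suffix is /s/; onset = /s/, preceding coda = /d/.
V3 /u/ – V4 /e/: /kw/ — entire cluster is a permitted onset → onset /kw/, coda ∅.
Syllabification: sus.nwud.su.kwe.
Syllable 3 is /su/; it ends in its nucleus with no coda, so it is open.

open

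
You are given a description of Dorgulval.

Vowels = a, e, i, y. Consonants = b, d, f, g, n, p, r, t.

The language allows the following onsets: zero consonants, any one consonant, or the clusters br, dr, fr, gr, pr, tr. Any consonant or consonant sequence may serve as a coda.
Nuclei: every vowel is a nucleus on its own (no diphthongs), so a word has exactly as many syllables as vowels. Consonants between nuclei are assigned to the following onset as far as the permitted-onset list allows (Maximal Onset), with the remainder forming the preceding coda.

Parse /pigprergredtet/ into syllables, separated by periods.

Vowels present: i, e, e, e; each is a nucleus, giving 4 syllables.
σ1/σ2 boundary: /gpr/ splits as /g/ + /pr/ (/pr/ is the longest suffix that is a licit onset).
σ2/σ3 boundary: /rgr/ splits as /r/ + /gr/ (/gr/ is the longest suffix that is a licit onset).
σ3/σ4 boundary: /dt/; trying suffixes from longest down, /t/ is the first permitted one, so coda /d/ | onset /t/.

pig.prer.gred.tet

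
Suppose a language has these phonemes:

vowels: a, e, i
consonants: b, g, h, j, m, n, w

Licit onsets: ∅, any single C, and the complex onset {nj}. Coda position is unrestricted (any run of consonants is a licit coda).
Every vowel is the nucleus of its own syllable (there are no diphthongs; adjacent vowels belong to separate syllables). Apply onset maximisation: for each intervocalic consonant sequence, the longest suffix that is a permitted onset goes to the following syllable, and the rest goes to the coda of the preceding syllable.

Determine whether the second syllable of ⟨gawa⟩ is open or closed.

The vowels are a, a — 2 nuclei, so 2 syllables.
σ1/σ2 boundary: /w/ → onset of the next syllable (single consonants are always licit onsets).
Putting it together: ga.wa.
Syllable 2 is /wa/; it ends in its nucleus with no coda, so it is open.

open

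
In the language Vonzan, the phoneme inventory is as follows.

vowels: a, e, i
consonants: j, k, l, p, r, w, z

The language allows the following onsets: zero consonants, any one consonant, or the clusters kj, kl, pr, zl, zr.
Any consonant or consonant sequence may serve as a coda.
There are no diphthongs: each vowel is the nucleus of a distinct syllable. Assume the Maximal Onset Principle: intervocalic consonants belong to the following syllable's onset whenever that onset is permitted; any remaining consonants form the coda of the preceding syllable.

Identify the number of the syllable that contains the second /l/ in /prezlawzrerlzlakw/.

Nuclei (vowels): e, a, e, a → 4 syllables.
σ1/σ2 boundary: cluster /zl/ — /zl/ is itself a permitted onset, so the whole cluster goes right; preceding coda = ∅.
σ2/σ3 boundary: /wzr/ — longest licit onset from the right is /zr/, leaving /w/ as coda.
σ3/σ4 boundary: cluster /rlzl/ — the longest permitted-onset suffix is /zl/; onset = /zl/, preceding coda = /rl/.
Syllabification: pre.zlaw.zrerl.zlakw.
The second /l/ is in the coda of syllable 3 (/zrerl/).

3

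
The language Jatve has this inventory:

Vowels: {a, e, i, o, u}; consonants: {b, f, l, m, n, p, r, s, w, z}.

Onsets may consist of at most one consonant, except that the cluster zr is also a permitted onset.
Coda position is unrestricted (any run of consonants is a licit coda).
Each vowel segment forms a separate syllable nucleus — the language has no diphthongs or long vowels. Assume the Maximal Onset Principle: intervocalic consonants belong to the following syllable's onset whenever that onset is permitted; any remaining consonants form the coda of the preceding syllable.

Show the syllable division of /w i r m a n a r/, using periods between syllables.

wir.ma.nar

Vowels present: i, a, a; each is a nucleus, giving 3 syllables.
/i…a/ gap (V1→V2): /rm/ — longest licit onset from the right is /m/, leaving /r/ as coda.
/a…a/ gap (V2→V3): /n/ is a single consonant, so it becomes the next onset.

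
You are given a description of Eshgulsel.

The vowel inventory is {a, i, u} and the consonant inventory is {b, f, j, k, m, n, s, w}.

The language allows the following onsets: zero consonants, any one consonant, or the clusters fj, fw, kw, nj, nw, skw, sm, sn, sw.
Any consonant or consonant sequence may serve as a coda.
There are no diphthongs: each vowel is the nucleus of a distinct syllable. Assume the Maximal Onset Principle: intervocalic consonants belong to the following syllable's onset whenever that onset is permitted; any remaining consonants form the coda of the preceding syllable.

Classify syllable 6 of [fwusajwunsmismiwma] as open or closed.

open

The vowels are u, a, u, i, i, a — 6 nuclei, so 6 syllables.
/u…a/ gap (V1→V2): /s/ is a single consonant, so it becomes the next onset.
/a…u/ gap (V2→V3): /jw/; trying suffixes from longest down, /w/ is the first permitted one, so coda /j/ | onset /w/.
/u…i/ gap (V3→V4): /nsm/; trying suffixes from longest down, /sm/ is the first permitted one, so coda /n/ | onset /sm/.
/i…i/ gap (V4→V5): /sm/ is a licit onset in full, so it all attaches to the next syllable.
/i…a/ gap (V5→V6): cluster /wm/ — the longest permitted-onset suffix is /m/; onset = /m/, preceding coda = /w/.
So the parse is fwu.saj.wun.smi.smiw.ma.
Syllable 6 is /ma/; it ends in its nucleus with no coda, so it is open.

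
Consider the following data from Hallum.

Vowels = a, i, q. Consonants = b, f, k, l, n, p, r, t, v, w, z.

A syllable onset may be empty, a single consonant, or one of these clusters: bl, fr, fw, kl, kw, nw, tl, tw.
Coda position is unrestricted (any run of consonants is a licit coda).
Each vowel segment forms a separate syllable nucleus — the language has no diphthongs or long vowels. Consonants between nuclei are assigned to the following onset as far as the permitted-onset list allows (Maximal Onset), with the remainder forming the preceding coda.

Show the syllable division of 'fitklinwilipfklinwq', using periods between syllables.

Vowels present: i, i, i, i, i, q; each is a nucleus, giving 6 syllables.
/i…i/ gap (V1→V2): cluster /tkl/ — the longest permitted-onset suffix is /kl/; onset = /kl/, preceding coda = /t/.
/i…i/ gap (V2→V3): /nw/ is a licit onset in full, so it all attaches to the next syllable.
/i…i/ gap (V3→V4): /l/ is a single consonant, so it becomes the next onset.
/i…i/ gap (V4→V5): /pfkl/; trying suffixes from longest down, /kl/ is the first permitted one, so coda /pf/ | onset /kl/.
/i…q/ gap (V5→V6): /nw/ — entire cluster is a permitted onset → onset /nw/, coda ∅.

fit.kli.nwi.lipf.kli.nwq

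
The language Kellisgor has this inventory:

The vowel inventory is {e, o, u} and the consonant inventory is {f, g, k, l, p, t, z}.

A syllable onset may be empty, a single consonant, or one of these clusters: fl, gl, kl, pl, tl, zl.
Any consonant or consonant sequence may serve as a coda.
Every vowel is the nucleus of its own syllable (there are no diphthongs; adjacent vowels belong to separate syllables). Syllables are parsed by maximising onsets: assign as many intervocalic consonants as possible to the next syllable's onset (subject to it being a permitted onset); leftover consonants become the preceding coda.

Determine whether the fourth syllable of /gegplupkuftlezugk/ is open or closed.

open

Vowels present: e, u, u, e, u; each is a nucleus, giving 5 syllables.
σ1/σ2 boundary: /gpl/ splits as /g/ + /pl/ (/pl/ is the longest suffix that is a licit onset).
σ2/σ3 boundary: cluster /pk/ — the longest permitted-onset suffix is /k/; onset = /k/, preceding coda = /p/.
σ3/σ4 boundary: /ftl/ splits as /f/ + /tl/ (/tl/ is the longest suffix that is a licit onset).
σ4/σ5 boundary: just /z/ — single C goes to the following onset.
So the parse is geg.plup.kuf.tle.zugk.
Syllable 4 is /tle/; it ends in its nucleus with no coda, so it is open.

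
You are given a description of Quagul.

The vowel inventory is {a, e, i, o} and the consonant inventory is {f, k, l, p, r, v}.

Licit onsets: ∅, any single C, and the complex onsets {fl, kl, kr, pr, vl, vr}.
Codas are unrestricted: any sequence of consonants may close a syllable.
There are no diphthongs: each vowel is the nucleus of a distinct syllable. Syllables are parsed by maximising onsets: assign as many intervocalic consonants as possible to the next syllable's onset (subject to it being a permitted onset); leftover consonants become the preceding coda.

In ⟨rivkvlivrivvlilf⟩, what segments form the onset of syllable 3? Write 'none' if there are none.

Nuclei (vowels): i, i, i, i → 4 syllables.
σ1/σ2 boundary: /vkvl/ — longest licit onset from the right is /vl/, leaving /vk/ as coda.
σ2/σ3 boundary: /vr/ — entire cluster is a permitted onset → onset /vr/, coda ∅.
σ3/σ4 boundary: cluster /vvl/ — the longest permitted-onset suffix is /vl/; onset = /vl/, preceding coda = /v/.
Result: rivk.vli.vriv.vlilf.
Syllable 3 is /vriv/: onset /vr/, nucleus /i/, coda /v/.

vr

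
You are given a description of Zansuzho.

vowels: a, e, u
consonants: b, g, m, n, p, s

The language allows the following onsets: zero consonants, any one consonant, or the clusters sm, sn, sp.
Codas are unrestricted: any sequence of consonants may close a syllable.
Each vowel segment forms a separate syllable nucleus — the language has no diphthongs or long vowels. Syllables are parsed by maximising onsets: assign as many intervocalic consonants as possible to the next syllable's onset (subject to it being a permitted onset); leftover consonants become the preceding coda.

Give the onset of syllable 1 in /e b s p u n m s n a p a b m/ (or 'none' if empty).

none

Nuclei (vowels): e, u, a, a → 4 syllables.
σ1/σ2 boundary: /bsp/ splits as /b/ + /sp/ (/sp/ is the longest suffix that is a licit onset).
σ2/σ3 boundary: /nmsn/ splits as /nm/ + /sn/ (/sn/ is the longest suffix that is a licit onset).
σ3/σ4 boundary: /p/ is a single consonant, so it becomes the next onset.
Syllabification: eb.spunm.sna.pabm.
Syllable 1 is /eb/: onset ∅, nucleus /e/, coda /b/.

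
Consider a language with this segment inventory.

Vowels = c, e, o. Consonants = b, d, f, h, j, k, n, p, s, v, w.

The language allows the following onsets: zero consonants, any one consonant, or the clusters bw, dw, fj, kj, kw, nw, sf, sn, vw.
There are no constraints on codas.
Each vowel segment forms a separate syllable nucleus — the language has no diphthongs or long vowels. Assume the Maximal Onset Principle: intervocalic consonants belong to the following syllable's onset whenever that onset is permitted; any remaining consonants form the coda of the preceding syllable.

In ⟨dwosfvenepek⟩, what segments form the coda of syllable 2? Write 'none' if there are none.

The vowels are o, e, e, e — 4 nuclei, so 4 syllables.
Between /o/ (V1) and /e/ (V2): /sfv/ — longest licit onset from the right is /v/, leaving /sf/ as coda.
Between /e/ (V2) and /e/ (V3): just /n/ — single C goes to the following onset.
Between /e/ (V3) and /e/ (V4): /p/ is a single consonant, so it becomes the next onset.
Putting it together: dwosf.ve.ne.pek.
Syllable 2 is /ve/: onset /v/, nucleus /e/, coda ∅.

none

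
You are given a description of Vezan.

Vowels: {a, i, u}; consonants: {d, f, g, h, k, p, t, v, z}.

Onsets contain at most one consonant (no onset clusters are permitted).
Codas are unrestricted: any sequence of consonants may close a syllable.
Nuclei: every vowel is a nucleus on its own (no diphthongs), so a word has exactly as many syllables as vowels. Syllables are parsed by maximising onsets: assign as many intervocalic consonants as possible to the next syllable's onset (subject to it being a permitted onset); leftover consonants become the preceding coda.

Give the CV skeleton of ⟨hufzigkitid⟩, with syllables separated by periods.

Vowels present: u, i, i, i; each is a nucleus, giving 4 syllables.
Between /u/ (V1) and /i/ (V2): cluster /fz/ — the longest permitted-onset suffix is /z/; onset = /z/, preceding coda = /f/.
Between /i/ (V2) and /i/ (V3): /gk/ — longest licit onset from the right is /k/, leaving /g/ as coda.
Between /i/ (V3) and /i/ (V4): /t/ is a single consonant, so it becomes the next onset.
So the parse is huf.zig.ki.tid.
Mapping each syllable to C/V: /huf/ → CVC, /zig/ → CVC, /ki/ → CV, /tid/ → CVC.

CVC.CVC.CV.CVC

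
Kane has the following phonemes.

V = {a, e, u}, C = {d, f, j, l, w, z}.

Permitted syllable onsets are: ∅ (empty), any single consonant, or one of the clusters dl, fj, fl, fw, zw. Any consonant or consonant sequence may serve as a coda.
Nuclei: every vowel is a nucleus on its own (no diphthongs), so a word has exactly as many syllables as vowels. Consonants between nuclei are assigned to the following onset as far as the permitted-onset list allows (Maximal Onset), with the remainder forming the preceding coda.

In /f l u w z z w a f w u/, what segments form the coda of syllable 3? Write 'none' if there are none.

The vowels are u, a, u — 3 nuclei, so 3 syllables.
σ1/σ2 boundary: /wzzw/; trying suffixes from longest down, /zw/ is the first permitted one, so coda /wz/ | onset /zw/.
σ2/σ3 boundary: cluster /fw/ — /fw/ is itself a permitted onset, so the whole cluster goes right; preceding coda = ∅.
Syllabification: fluwz.zwa.fwu.
Syllable 3 is /fwu/: onset /fw/, nucleus /u/, coda ∅.

none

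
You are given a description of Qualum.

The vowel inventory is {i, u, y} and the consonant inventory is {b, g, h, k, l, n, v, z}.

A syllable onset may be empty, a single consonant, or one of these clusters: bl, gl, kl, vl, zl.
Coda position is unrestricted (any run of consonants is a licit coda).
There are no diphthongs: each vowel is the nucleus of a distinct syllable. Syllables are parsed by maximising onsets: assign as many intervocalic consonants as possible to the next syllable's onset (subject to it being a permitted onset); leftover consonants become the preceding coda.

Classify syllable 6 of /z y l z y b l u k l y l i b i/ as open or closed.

Vowels present: y, y, u, y, i, i; each is a nucleus, giving 6 syllables.
V1 /y/ – V2 /y/: cluster /lz/ — the longest permitted-onset suffix is /z/; onset = /z/, preceding coda = /l/.
V2 /y/ – V3 /u/: /bl/ — entire cluster is a permitted onset → onset /bl/, coda ∅.
V3 /u/ – V4 /y/: cluster /kl/ — /kl/ is itself a permitted onset, so the whole cluster goes right; preceding coda = ∅.
V4 /y/ – V5 /i/: /l/ is a single consonant, so it becomes the next onset.
V5 /i/ – V6 /i/: /b/ → onset of the next syllable (single consonants are always licit onsets).
Syllabification: zyl.zy.blu.kly.li.bi.
Syllable 6 is /bi/; it ends in its nucleus with no coda, so it is open.

open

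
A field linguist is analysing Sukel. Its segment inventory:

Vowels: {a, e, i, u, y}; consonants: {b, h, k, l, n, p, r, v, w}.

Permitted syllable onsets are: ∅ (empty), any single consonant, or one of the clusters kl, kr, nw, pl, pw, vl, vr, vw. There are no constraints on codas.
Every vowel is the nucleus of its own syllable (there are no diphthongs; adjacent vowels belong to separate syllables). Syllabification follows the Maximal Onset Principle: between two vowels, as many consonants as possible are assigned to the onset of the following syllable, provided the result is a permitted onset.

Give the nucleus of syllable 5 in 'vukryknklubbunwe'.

Vowels present: u, y, u, u, e; each is a nucleus, giving 5 syllables.
The fifth nucleus (vowel 5 from the left) is /e/.

e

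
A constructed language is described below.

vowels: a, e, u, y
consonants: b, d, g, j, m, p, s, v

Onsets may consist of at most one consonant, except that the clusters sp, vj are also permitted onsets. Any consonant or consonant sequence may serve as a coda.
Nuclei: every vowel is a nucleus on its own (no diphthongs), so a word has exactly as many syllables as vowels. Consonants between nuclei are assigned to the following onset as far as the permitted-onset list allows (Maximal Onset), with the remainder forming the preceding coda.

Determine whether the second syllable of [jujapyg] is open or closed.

The vowels are u, a, y — 3 nuclei, so 3 syllables.
V1 /u/ – V2 /a/: just /j/ — single C goes to the following onset.
V2 /a/ – V3 /y/: /p/ → onset of the next syllable (single consonants are always licit onsets).
So the parse is ju.ja.pyg.
Syllable 2 is /ja/; it ends in its nucleus with no coda, so it is open.

open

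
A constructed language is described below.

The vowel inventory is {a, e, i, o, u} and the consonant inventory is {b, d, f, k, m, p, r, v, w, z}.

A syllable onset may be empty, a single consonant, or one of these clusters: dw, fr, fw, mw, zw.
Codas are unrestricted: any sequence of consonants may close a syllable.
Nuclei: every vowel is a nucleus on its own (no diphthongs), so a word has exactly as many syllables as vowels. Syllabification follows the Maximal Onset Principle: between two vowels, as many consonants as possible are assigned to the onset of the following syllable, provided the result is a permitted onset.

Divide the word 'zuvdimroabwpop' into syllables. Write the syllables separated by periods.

zuv.dim.ro.abw.pop

Vowels present: u, i, o, a, o; each is a nucleus, giving 5 syllables.
Between /u/ (V1) and /i/ (V2): /vd/ — longest licit onset from the right is /d/, leaving /v/ as coda.
Between /i/ (V2) and /o/ (V3): /mr/ — longest licit onset from the right is /r/, leaving /m/ as coda.
Between /o/ (V3) and /a/ (V4): no consonants, so the boundary falls immediately after /o/.
Between /a/ (V4) and /o/ (V5): /bwp/ splits as /bw/ + /p/ (/p/ is the longest suffix that is a licit onset).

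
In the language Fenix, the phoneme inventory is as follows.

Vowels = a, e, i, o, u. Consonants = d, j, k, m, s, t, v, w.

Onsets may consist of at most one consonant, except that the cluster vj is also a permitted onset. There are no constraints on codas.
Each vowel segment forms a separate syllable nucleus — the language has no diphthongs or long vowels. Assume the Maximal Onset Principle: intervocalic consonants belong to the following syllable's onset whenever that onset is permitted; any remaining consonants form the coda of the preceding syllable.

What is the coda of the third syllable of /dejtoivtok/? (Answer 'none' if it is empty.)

Nuclei (vowels): e, o, i, o → 4 syllables.
/e…o/ gap (V1→V2): /jt/; trying suffixes from longest down, /t/ is the first permitted one, so coda /j/ | onset /t/.
/o…i/ gap (V2→V3): no consonants, so the boundary falls immediately after /o/.
/i…o/ gap (V3→V4): /vt/; trying suffixes from longest down, /t/ is the first permitted one, so coda /v/ | onset /t/.
Putting it together: dej.to.iv.tok.
Syllable 3 is /iv/: onset ∅, nucleus /i/, coda /v/.

v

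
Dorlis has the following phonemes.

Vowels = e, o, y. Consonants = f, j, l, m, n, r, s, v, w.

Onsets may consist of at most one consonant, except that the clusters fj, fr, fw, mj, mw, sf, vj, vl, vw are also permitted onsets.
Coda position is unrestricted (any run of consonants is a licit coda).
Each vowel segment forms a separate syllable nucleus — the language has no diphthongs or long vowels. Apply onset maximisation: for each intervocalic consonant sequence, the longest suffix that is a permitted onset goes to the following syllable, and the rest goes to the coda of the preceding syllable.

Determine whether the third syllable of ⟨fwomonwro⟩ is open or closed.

The vowels are o, o, o — 3 nuclei, so 3 syllables.
σ1/σ2 boundary: /m/ is a single consonant, so it becomes the next onset.
σ2/σ3 boundary: cluster /nwr/ — the longest permitted-onset suffix is /r/; onset = /r/, preceding coda = /nw/.
Putting it together: fwo.monw.ro.
Syllable 3 is /ro/; it ends in its nucleus with no coda, so it is open.

open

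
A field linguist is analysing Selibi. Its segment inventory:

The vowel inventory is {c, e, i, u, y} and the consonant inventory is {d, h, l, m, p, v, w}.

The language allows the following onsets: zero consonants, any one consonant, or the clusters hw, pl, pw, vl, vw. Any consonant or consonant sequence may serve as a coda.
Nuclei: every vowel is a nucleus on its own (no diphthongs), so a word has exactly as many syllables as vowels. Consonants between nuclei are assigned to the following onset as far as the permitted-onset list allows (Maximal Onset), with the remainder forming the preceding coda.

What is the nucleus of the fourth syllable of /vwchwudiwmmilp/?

i

The vowels are c, u, i, i — 4 nuclei, so 4 syllables.
The fourth nucleus (vowel 4 from the left) is /i/.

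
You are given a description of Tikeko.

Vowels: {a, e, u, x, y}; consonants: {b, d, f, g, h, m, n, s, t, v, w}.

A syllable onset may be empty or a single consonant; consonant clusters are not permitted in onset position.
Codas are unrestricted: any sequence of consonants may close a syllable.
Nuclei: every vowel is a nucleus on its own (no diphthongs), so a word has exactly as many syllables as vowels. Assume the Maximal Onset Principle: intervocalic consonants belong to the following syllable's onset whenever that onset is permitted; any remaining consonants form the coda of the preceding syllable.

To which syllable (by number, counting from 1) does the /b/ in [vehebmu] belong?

Nuclei (vowels): e, e, u → 3 syllables.
Between /e/ (V1) and /e/ (V2): /h/ is a single consonant, so it becomes the next onset.
Between /e/ (V2) and /u/ (V3): /bm/ splits as /b/ + /m/ (/m/ is the longest suffix that is a licit onset).
Putting it together: ve.heb.mu.
The /b/ is in the coda of syllable 2 (/heb/).

2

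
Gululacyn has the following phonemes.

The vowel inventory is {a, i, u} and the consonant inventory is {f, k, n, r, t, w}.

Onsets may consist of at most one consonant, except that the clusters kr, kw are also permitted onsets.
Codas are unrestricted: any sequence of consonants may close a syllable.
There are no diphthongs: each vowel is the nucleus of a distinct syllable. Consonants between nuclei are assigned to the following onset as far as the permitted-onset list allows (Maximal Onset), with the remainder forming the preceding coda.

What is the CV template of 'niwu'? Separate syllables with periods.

Nuclei (vowels): i, u → 2 syllables.
/i…u/ gap (V1→V2): /w/ → onset of the next syllable (single consonants are always licit onsets).
Syllabification: ni.wu.
Mapping each syllable to C/V: /ni/ → CV, /wu/ → CV.

CV.CV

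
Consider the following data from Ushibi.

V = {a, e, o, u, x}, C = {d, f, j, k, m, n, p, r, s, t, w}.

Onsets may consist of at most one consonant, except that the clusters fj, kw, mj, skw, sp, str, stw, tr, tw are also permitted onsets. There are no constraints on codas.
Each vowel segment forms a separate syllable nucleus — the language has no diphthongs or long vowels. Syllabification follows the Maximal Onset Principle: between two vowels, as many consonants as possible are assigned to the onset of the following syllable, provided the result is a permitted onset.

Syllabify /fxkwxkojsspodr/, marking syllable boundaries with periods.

fx.kwx.kojs.spodr

Vowels present: x, x, o, o; each is a nucleus, giving 4 syllables.
V1 /x/ – V2 /x/: /kw/ — entire cluster is a permitted onset → onset /kw/, coda ∅.
V2 /x/ – V3 /o/: /k/ is a single consonant, so it becomes the next onset.
V3 /o/ – V4 /o/: cluster /jssp/ — the longest permitted-onset suffix is /sp/; onset = /sp/, preceding coda = /js/.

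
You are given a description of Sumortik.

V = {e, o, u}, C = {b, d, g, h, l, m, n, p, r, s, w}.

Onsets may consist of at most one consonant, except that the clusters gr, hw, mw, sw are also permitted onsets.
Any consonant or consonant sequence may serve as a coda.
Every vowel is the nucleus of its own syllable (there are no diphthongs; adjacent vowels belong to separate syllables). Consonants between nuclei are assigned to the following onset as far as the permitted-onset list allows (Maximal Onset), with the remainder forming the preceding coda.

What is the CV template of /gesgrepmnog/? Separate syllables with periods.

The vowels are e, e, o — 3 nuclei, so 3 syllables.
/e…e/ gap (V1→V2): /sgr/; trying suffixes from longest down, /gr/ is the first permitted one, so coda /s/ | onset /gr/.
/e…o/ gap (V2→V3): /pmn/ — longest licit onset from the right is /n/, leaving /pm/ as coda.
Syllabification: ges.grepm.nog.
Mapping each syllable to C/V: /ges/ → CVC, /grepm/ → CCVCC, /nog/ → CVC.

CVC.CCVCC.CVC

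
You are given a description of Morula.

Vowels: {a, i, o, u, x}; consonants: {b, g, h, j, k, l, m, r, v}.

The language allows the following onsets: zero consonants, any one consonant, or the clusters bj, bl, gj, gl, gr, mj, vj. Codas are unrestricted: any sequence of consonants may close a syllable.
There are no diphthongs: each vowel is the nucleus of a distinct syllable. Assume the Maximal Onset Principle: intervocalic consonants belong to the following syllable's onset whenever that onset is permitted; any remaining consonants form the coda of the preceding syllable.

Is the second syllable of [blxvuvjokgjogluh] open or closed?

The vowels are x, u, o, o, u — 5 nuclei, so 5 syllables.
/x…u/ gap (V1→V2): /v/ → onset of the next syllable (single consonants are always licit onsets).
/u…o/ gap (V2→V3): /vj/ is a licit onset in full, so it all attaches to the next syllable.
/o…o/ gap (V3→V4): /kgj/ — longest licit onset from the right is /gj/, leaving /k/ as coda.
/o…u/ gap (V4→V5): cluster /gl/ — /gl/ is itself a permitted onset, so the whole cluster goes right; preceding coda = ∅.
So the parse is blx.vu.vjok.gjo.gluh.
Syllable 2 is /vu/; it ends in its nucleus with no coda, so it is open.

open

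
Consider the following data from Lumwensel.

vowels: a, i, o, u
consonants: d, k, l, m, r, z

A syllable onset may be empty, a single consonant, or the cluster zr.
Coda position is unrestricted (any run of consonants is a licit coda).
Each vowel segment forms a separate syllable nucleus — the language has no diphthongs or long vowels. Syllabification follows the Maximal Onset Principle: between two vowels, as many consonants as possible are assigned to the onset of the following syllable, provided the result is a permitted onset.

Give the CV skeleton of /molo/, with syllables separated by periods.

Vowels present: o, o; each is a nucleus, giving 2 syllables.
Between /o/ (V1) and /o/ (V2): /l/ is a single consonant, so it becomes the next onset.
Result: mo.lo.
Mapping each syllable to C/V: /mo/ → CV, /lo/ → CV.

CV.CV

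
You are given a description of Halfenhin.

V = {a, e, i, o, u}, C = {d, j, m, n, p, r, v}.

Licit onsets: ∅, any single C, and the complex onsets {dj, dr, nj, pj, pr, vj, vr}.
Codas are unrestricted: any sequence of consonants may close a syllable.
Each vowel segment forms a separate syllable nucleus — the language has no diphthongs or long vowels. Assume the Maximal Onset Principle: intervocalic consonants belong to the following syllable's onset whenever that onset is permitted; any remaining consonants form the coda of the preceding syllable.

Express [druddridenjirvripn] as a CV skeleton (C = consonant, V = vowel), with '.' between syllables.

The vowels are u, i, e, i, i — 5 nuclei, so 5 syllables.
V1 /u/ – V2 /i/: /ddr/; trying suffixes from longest down, /dr/ is the first permitted one, so coda /d/ | onset /dr/.
V2 /i/ – V3 /e/: /d/ is a single consonant, so it becomes the next onset.
V3 /e/ – V4 /i/: /nj/ — entire cluster is a permitted onset → onset /nj/, coda ∅.
V4 /i/ – V5 /i/: /rvr/; trying suffixes from longest down, /vr/ is the first permitted one, so coda /r/ | onset /vr/.
So the parse is drud.dri.de.njir.vripn.
Mapping each syllable to C/V: /drud/ → CCVC, /dri/ → CCV, /de/ → CV, /njir/ → CCVC, /vripn/ → CCVCC.

CCVC.CCV.CV.CCVC.CCVCC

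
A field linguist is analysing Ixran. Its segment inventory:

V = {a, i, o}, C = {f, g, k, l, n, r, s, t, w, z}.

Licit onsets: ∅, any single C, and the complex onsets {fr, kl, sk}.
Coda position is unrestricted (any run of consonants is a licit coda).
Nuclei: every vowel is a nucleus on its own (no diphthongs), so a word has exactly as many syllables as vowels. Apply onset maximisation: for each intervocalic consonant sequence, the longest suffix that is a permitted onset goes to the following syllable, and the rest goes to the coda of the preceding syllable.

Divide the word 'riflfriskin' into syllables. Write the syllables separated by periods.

Nuclei (vowels): i, i, i → 3 syllables.
/i…i/ gap (V1→V2): /flfr/ — longest licit onset from the right is /fr/, leaving /fl/ as coda.
/i…i/ gap (V2→V3): /sk/ — entire cluster is a permitted onset → onset /sk/, coda ∅.

rifl.fri.skin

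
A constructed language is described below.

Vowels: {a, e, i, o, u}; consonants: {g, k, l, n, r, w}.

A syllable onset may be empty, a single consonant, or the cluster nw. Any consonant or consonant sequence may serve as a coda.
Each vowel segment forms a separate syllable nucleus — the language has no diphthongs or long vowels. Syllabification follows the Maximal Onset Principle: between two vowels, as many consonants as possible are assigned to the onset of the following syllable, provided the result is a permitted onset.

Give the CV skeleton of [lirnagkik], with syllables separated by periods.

Vowels present: i, a, i; each is a nucleus, giving 3 syllables.
Between /i/ (V1) and /a/ (V2): /rn/; trying suffixes from longest down, /n/ is the first permitted one, so coda /r/ | onset /n/.
Between /a/ (V2) and /i/ (V3): /gk/; trying suffixes from longest down, /k/ is the first permitted one, so coda /g/ | onset /k/.
So the parse is lir.nag.kik.
Mapping each syllable to C/V: /lir/ → CVC, /nag/ → CVC, /kik/ → CVC.

CVC.CVC.CVC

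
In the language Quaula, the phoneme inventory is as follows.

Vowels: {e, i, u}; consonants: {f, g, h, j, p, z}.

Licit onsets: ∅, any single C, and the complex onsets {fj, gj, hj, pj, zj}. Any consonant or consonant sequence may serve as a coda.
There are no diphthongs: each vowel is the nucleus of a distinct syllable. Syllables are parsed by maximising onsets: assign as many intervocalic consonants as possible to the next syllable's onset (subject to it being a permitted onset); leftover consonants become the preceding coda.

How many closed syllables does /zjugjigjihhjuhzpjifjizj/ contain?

3

The vowels are u, i, i, u, i, i — 6 nuclei, so 6 syllables.
/u…i/ gap (V1→V2): cluster /gj/ — /gj/ is itself a permitted onset, so the whole cluster goes right; preceding coda = ∅.
/i…i/ gap (V2→V3): cluster /gj/ — /gj/ is itself a permitted onset, so the whole cluster goes right; preceding coda = ∅.
/i…u/ gap (V3→V4): /hhj/ splits as /h/ + /hj/ (/hj/ is the longest suffix that is a licit onset).
/u…i/ gap (V4→V5): cluster /hzpj/ — the longest permitted-onset suffix is /pj/; onset = /pj/, preceding coda = /hz/.
/i…i/ gap (V5→V6): cluster /fj/ — /fj/ is itself a permitted onset, so the whole cluster goes right; preceding coda = ∅.
So the parse is zju.gji.gjih.hjuhz.pji.fjizj.
Classifying each syllable: /zju/ (open), /gji/ (open), /gjih/ (closed), /hjuhz/ (closed), /pji/ (open), /fjizj/ (closed).
Closed syllables: 3.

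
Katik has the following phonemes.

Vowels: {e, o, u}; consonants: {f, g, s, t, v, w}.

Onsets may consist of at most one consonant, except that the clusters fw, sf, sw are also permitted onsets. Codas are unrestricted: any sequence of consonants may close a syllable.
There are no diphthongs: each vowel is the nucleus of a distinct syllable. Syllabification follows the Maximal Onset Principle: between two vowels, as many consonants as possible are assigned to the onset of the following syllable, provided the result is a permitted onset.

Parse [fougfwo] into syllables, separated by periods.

The vowels are o, u, o — 3 nuclei, so 3 syllables.
Between /o/ (V1) and /u/ (V2): hiatus — the boundary sits between the two vowels.
Between /u/ (V2) and /o/ (V3): /gfw/ splits as /g/ + /fw/ (/fw/ is the longest suffix that is a licit onset).

fo.ug.fwo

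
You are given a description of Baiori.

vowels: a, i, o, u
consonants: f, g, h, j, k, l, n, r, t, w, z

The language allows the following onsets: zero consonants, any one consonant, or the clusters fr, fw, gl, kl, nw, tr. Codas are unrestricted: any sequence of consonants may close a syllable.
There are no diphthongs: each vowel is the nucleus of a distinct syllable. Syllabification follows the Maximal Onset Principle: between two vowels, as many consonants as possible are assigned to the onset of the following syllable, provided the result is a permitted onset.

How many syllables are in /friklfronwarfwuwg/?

Nuclei (vowels): i, o, a, u → 4 syllables.

4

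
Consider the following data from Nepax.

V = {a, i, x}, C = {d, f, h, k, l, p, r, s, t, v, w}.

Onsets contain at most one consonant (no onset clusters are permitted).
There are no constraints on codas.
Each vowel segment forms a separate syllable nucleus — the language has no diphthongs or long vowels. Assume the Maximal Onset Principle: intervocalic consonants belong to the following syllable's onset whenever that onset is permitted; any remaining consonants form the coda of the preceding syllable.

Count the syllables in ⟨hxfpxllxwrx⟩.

4

The vowels are x, x, x, x — 4 nuclei, so 4 syllables.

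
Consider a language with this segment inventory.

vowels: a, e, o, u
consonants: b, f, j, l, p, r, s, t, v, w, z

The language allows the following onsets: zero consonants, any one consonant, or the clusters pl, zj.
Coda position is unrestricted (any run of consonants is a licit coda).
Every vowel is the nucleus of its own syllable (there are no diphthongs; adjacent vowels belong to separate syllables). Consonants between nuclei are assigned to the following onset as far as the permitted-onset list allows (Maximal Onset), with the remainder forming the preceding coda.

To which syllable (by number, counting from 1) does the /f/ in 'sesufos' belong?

3

The vowels are e, u, o — 3 nuclei, so 3 syllables.
Between /e/ (V1) and /u/ (V2): /s/ → onset of the next syllable (single consonants are always licit onsets).
Between /u/ (V2) and /o/ (V3): just /f/ — single C goes to the following onset.
Putting it together: se.su.fos.
The /f/ is in the onset of syllable 3 (/fos/).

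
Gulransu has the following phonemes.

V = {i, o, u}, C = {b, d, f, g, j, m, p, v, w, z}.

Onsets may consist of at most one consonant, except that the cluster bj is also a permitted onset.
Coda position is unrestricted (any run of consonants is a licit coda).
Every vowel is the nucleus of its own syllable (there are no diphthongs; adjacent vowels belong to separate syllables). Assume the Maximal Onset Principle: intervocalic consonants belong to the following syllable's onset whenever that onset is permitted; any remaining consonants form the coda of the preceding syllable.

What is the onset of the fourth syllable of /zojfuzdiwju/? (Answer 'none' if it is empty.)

j

The vowels are o, u, i, u — 4 nuclei, so 4 syllables.
V1 /o/ – V2 /u/: /jf/ splits as /j/ + /f/ (/f/ is the longest suffix that is a licit onset).
V2 /u/ – V3 /i/: /zd/ — longest licit onset from the right is /d/, leaving /z/ as coda.
V3 /i/ – V4 /u/: cluster /wj/ — the longest permitted-onset suffix is /j/; onset = /j/, preceding coda = /w/.
So the parse is zoj.fuz.diw.ju.
Syllable 4 is /ju/: onset /j/, nucleus /u/, coda ∅.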